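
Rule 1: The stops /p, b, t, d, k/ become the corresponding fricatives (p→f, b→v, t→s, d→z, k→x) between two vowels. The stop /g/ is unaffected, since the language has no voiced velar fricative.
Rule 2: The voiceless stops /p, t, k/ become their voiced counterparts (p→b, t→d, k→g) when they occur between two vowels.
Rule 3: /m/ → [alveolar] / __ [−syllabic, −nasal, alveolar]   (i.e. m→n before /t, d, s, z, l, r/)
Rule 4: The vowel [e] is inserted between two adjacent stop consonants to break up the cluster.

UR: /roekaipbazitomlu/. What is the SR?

Rule 1 (intervocalic spirantization): /k/ is a stop between vowels /e/ and /a/, so it spirantizes to the fricative [x]. /t/ is a stop between vowels /i/ and /o/, so it spirantizes to the fricative [s]. /roekaipbazitomlu/ → roexaipbazisomlu.
Rule 2 (intervocalic voicing): no segment meets the environment; /roexaipbazisomlu/ is unchanged.
Rule 3 (nasal place assimilation): /m/ precedes the alveolar consonant /l/, so it assimilates in place to [n]. /roexaipbazisomlu/ → roexaipbazisonlu.
Rule 4 (stop-cluster e-epenthesis): /p/ and /b/ form a stop–stop cluster, so [e] is inserted between them. /roexaipbazisonlu/ → roexaipebazisonlu.

roexaipebazisonlu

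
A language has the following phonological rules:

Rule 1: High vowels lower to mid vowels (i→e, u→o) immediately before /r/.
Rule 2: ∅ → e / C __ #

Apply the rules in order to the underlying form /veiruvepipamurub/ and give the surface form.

veeruvepipamorube

Rule 1 (pre-rhotic lowering): /i/ is a high vowel immediately before /r/, so it lowers to [e]. /u/ is a high vowel immediately before /r/, so it lowers to [o]. /veiruvepipamurub/ → veeruvepipamorub.
Rule 2 (final e-epenthesis): the form ends in the consonant /b/, so [e] is inserted word-finally. /veeruvepipamorub/ → veeruvepipamorube.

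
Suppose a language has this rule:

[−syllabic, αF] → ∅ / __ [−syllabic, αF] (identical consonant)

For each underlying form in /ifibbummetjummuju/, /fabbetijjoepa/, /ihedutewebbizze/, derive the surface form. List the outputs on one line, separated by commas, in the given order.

/ifibbummetjummuju/: /bb/ is a geminate; the first /b/ deletes. /mm/ is a geminate; the first /m/ deletes. /mm/ is a geminate; the first /m/ deletes. → [ifibumetjumuju].
/fabbetijjoepa/: /bb/ is a geminate; the first /b/ deletes. /jj/ is a geminate; the first /j/ deletes. → [fabetijoepa].
/ihedutewebbizze/: /bb/ is a geminate; the first /b/ deletes. /zz/ is a geminate; the first /z/ deletes. → [ihedutewebize].

ifibumetjumuju, fabetijoepa, ihedutewebize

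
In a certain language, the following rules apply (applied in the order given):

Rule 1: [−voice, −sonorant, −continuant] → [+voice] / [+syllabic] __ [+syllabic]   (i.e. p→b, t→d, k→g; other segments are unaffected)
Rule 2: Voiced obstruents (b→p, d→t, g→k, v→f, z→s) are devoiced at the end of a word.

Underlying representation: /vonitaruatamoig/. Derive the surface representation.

vonidaruadamoik

Rule 1 (intervocalic voicing): /t/ is a voiceless stop between vowels /i/ and /a/, so it voices to [d]. /t/ is a voiceless stop between vowels /a/ and /a/, so it voices to [d]. /vonitaruatamoig/ → vonidaruadamoig.
Rule 2 (final devoicing): /g/ is a voiced obstruent in word-final position, so it devoices to [k]. /vonidaruadamoig/ → vonidaruadamoik.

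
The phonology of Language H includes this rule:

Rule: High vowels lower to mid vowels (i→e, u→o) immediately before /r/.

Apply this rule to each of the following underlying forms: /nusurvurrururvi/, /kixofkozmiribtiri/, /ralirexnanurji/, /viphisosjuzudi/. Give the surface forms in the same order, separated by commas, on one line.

nusorvorrororvi, kixofkozmeribteri, ralerexnanorji, viphisosjuzudi

/nusurvurrururvi/: /u/ is a high vowel immediately before /r/, so it lowers to [o]. /u/ is a high vowel immediately before /r/, so it lowers to [o]. /u/ is a high vowel immediately before /r/, so it lowers to [o]. /u/ is a high vowel immediately before /r/, so it lowers to [o]. → [nusorvorrororvi].
/kixofkozmiribtiri/: /i/ is a high vowel immediately before /r/, so it lowers to [e]. /i/ is a high vowel immediately before /r/, so it lowers to [e]. → [kixofkozmeribteri].
/ralirexnanurji/: /i/ is a high vowel immediately before /r/, so it lowers to [e]. /u/ is a high vowel immediately before /r/, so it lowers to [o]. → [ralerexnanorji].
/viphisosjuzudi/: the rule's environment is not met; surfaces unchanged as [viphisosjuzudi].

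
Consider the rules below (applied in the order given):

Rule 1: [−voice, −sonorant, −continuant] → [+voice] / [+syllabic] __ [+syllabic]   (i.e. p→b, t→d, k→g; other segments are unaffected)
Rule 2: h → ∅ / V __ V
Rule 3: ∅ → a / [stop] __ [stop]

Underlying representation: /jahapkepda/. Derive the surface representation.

Rule 1 (intervocalic voicing): no segment meets the environment; /jahapkepda/ is unchanged.
Rule 2 (intervocalic h-deletion): /h/ occurs between vowels /a/ and /a/, so it deletes. /jahapkepda/ → jaapkepda.
Rule 3 (stop-cluster a-epenthesis): /p/ and /k/ form a stop–stop cluster, so [a] is inserted between them. /p/ and /d/ form a stop–stop cluster, so [a] is inserted between them. /jaapkepda/ → jaapakepada.

jaapakepada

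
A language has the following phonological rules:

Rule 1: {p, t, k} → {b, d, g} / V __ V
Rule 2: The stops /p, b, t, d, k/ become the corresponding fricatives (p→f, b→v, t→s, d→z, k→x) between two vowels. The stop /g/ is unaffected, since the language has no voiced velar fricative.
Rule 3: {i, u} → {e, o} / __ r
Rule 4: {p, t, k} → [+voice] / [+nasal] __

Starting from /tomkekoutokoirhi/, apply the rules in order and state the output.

Rule 1 (intervocalic voicing): /k/ is a voiceless stop between vowels /e/ and /o/, so it voices to [g]. /t/ is a voiceless stop between vowels /u/ and /o/, so it voices to [d]. /k/ is a voiceless stop between vowels /o/ and /o/, so it voices to [g]. /tomkekoutokoirhi/ → tomkegoudogoirhi.
Rule 2 (intervocalic spirantization): /d/ is a stop between vowels /u/ and /o/, so it spirantizes to the fricative [z]. /tomkegoudogoirhi/ → tomkegouzogoirhi.
Rule 3 (pre-rhotic lowering): /i/ is a high vowel immediately before /r/, so it lowers to [e]. /tomkegouzogoirhi/ → tomkegouzogoerhi.
Rule 4 (post-nasal voicing): /k/ is a voiceless stop immediately after the nasal /m/, so it voices to [g]. /tomkegouzogoerhi/ → tomgegouzogoerhi.

tomgegouzogoerhi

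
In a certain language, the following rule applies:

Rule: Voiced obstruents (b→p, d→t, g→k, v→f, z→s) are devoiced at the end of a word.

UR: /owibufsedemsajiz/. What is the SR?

Scanning /owibufsedemsajiz/: /b/ at position 4 is not in the conditioning environment; /d/ at position 9 is not in the conditioning environment; /z/ is a voiced obstruent in word-final position, so it devoices to [s].
Result: [owibufsedemsajis].

owibufsedemsajis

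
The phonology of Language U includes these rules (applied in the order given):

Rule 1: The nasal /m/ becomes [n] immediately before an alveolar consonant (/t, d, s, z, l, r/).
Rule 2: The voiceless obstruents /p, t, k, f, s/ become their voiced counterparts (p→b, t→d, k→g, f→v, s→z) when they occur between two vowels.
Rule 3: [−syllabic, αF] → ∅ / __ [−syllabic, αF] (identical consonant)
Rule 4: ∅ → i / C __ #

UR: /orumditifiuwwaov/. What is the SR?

Rule 1 (nasal place assimilation): /m/ precedes the alveolar consonant /d/, so it assimilates in place to [n]. /orumditifiuwwaov/ → orunditifiuwwaov.
Rule 2 (intervocalic voicing): /t/ is a voiceless obstruent between vowels /i/ and /i/, so it voices to [d]. /f/ is a voiceless obstruent between vowels /i/ and /i/, so it voices to [v]. /orunditifiuwwaov/ → orundidiviuwwaov.
Rule 3 (degemination): /ww/ is a geminate; the first /w/ deletes. /orundidiviuwwaov/ → orundidiviuwaov.
Rule 4 (final i-epenthesis): the form ends in the consonant /v/, so [i] is inserted word-finally. /orundidiviuwaov/ → orundidiviuwaovi.

orundidiviuwaovi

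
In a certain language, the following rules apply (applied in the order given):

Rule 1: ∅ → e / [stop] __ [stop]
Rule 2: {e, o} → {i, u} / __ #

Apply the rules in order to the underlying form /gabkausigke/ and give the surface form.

Rule 1 (stop-cluster e-epenthesis): /b/ and /k/ form a stop–stop cluster, so [e] is inserted between them. /g/ and /k/ form a stop–stop cluster, so [e] is inserted between them. /gabkausigke/ → gabekausigeke.
Rule 2 (final vowel raising): /e/ is a mid vowel in word-final position, so it raises to [i]. /gabekausigeke/ → gabekausigeki.

gabekausigeki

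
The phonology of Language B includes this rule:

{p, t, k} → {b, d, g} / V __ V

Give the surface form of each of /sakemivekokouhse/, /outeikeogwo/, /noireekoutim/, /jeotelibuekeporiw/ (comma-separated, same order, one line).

sagemivegogouhse, oudeigeogwo, noireegoudim, jeodelibuegeboriw

/sakemivekokouhse/: /k/ is a voiceless stop between vowels /a/ and /e/, so it voices to [g]. /k/ is a voiceless stop between vowels /e/ and /o/, so it voices to [g]. /k/ is a voiceless stop between vowels /o/ and /o/, so it voices to [g]. → [sagemivegogouhse].
/outeikeogwo/: /t/ is a voiceless stop between vowels /u/ and /e/, so it voices to [d]. /k/ is a voiceless stop between vowels /i/ and /e/, so it voices to [g]. → [oudeigeogwo].
/noireekoutim/: /k/ is a voiceless stop between vowels /e/ and /o/, so it voices to [g]. /t/ is a voiceless stop between vowels /u/ and /i/, so it voices to [d]. → [noireegoudim].
/jeotelibuekeporiw/: /t/ is a voiceless stop between vowels /o/ and /e/, so it voices to [d]. /k/ is a voiceless stop between vowels /e/ and /e/, so it voices to [g]. /p/ is a voiceless stop between vowels /e/ and /o/, so it voices to [b]. → [jeodelibuegeboriw].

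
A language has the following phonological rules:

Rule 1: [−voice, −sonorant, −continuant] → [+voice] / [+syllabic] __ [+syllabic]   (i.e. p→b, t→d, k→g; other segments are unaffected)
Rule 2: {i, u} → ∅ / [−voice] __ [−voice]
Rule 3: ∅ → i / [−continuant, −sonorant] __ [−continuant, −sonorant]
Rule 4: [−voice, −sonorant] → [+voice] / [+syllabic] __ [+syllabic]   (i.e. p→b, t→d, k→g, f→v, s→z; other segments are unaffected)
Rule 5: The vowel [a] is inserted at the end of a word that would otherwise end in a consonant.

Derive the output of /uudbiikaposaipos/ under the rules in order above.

Rule 1 (intervocalic voicing): /k/ is a voiceless stop between vowels /i/ and /a/, so it voices to [g]. /p/ is a voiceless stop between vowels /a/ and /o/, so it voices to [b]. /p/ is a voiceless stop between vowels /i/ and /o/, so it voices to [b]. /uudbiikaposaipos/ → uudbiigabosaibos.
Rule 2 (high vowel syncope): no segment meets the environment; /uudbiigabosaibos/ is unchanged.
Rule 3 (stop-cluster i-epenthesis): /d/ and /b/ form a stop–stop cluster, so [i] is inserted between them. /uudbiigabosaibos/ → uudibiigabosaibos.
Rule 4 (intervocalic voicing): /s/ is a voiceless obstruent between vowels /o/ and /a/, so it voices to [z]. /uudibiigabosaibos/ → uudibiigabozaibos.
Rule 5 (final a-epenthesis): the form ends in the consonant /s/, so [a] is inserted word-finally. /uudibiigabozaibos/ → uudibiigabozaibosa.

uudibiigabozaibosa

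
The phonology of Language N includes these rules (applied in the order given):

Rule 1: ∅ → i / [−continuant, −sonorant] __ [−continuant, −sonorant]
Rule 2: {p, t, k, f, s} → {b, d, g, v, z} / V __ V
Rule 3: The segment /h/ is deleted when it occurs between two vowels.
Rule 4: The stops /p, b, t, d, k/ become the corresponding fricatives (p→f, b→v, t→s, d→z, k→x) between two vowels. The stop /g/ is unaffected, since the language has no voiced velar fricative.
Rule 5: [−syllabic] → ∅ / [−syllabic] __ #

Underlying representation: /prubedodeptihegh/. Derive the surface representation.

pruvezozevizieg

Rule 1 (stop-cluster i-epenthesis): /p/ and /t/ form a stop–stop cluster, so [i] is inserted between them. /prubedodeptihegh/ → prubedodepitihegh.
Rule 2 (intervocalic voicing): /p/ is a voiceless obstruent between vowels /e/ and /i/, so it voices to [b]. /t/ is a voiceless obstruent between vowels /i/ and /i/, so it voices to [d]. /prubedodepitihegh/ → prubedodebidihegh.
Rule 3 (intervocalic h-deletion): /h/ occurs between vowels /i/ and /e/, so it deletes. /prubedodebidihegh/ → prubedodebidiegh.
Rule 4 (intervocalic spirantization): /b/ is a stop between vowels /u/ and /e/, so it spirantizes to the fricative [v]. /d/ is a stop between vowels /e/ and /o/, so it spirantizes to the fricative [z]. /d/ is a stop between vowels /o/ and /e/, so it spirantizes to the fricative [z]. /b/ is a stop between vowels /e/ and /i/, so it spirantizes to the fricative [v]. /d/ is a stop between vowels /i/ and /i/, so it spirantizes to the fricative [z]. /prubedodebidiegh/ → pruvezozeviziegh.
Rule 5 (final cluster simplification): /h/ is the second consonant of a word-final cluster /gh/, so it deletes. /pruvezozeviziegh/ → pruvezozevizieg.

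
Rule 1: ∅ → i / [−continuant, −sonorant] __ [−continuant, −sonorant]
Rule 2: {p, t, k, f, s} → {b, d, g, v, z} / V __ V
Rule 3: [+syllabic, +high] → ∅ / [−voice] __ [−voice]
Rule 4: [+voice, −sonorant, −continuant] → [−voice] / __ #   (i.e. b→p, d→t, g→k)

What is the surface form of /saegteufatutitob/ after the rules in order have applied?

Rule 1 (stop-cluster i-epenthesis): /g/ and /t/ form a stop–stop cluster, so [i] is inserted between them. /saegteufatutitob/ → saegiteufatutitob.
Rule 2 (intervocalic voicing): /t/ is a voiceless obstruent between vowels /i/ and /e/, so it voices to [d]. /f/ is a voiceless obstruent between vowels /u/ and /a/, so it voices to [v]. /t/ is a voiceless obstruent between vowels /a/ and /u/, so it voices to [d]. /t/ is a voiceless obstruent between vowels /u/ and /i/, so it voices to [d]. /t/ is a voiceless obstruent between vowels /i/ and /o/, so it voices to [d]. /saegiteufatutitob/ → saegideuvadudidob.
Rule 3 (high vowel syncope): no segment meets the environment; /saegideuvadudidob/ is unchanged.
Rule 4 (final devoicing): /b/ is a voiced stop in word-final position, so it devoices to [p]. /saegideuvadudidob/ → saegideuvadudidop.

saegideuvadudidop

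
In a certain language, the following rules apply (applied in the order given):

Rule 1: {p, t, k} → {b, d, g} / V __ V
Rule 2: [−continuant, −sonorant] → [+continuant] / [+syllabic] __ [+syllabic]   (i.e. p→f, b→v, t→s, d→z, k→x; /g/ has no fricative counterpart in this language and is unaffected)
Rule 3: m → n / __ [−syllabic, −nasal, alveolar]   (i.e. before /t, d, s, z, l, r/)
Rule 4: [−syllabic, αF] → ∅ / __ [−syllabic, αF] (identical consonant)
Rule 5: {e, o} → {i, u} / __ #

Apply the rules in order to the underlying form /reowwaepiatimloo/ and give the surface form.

Rule 1 (intervocalic voicing): /p/ is a voiceless stop between vowels /e/ and /i/, so it voices to [b]. /t/ is a voiceless stop between vowels /a/ and /i/, so it voices to [d]. /reowwaepiatimloo/ → reowwaebiadimloo.
Rule 2 (intervocalic spirantization): /b/ is a stop between vowels /e/ and /i/, so it spirantizes to the fricative [v]. /d/ is a stop between vowels /a/ and /i/, so it spirantizes to the fricative [z]. /reowwaebiadimloo/ → reowwaeviazimloo.
Rule 3 (nasal place assimilation): /m/ precedes the alveolar consonant /l/, so it assimilates in place to [n]. /reowwaeviazimloo/ → reowwaeviazinloo.
Rule 4 (degemination): /ww/ is a geminate; the first /w/ deletes. /reowwaeviazinloo/ → reowaeviazinloo.
Rule 5 (final vowel raising): /o/ is a mid vowel in word-final position, so it raises to [u]. /reowaeviazinloo/ → reowaeviazinlou.

reowaeviazinlou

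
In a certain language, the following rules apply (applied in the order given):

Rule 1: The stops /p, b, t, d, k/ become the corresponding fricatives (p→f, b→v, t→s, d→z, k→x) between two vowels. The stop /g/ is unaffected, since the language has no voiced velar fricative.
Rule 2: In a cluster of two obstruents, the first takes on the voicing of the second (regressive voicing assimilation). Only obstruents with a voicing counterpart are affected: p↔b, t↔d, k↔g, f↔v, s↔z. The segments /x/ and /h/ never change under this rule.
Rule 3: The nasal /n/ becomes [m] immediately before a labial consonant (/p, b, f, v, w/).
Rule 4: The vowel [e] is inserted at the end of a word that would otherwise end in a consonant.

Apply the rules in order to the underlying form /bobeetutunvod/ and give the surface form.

Rule 1 (intervocalic spirantization): /b/ is a stop between vowels /o/ and /e/, so it spirantizes to the fricative [v]. /t/ is a stop between vowels /e/ and /u/, so it spirantizes to the fricative [s]. /t/ is a stop between vowels /u/ and /u/, so it spirantizes to the fricative [s]. /bobeetutunvod/ → boveesusunvod.
Rule 2 (regressive voicing assimilation): no segment meets the environment; /boveesusunvod/ is unchanged.
Rule 3 (nasal place assimilation): /n/ precedes the labial consonant /v/, so it assimilates in place to [m]. /boveesusunvod/ → boveesusumvod.
Rule 4 (final e-epenthesis): the form ends in the consonant /d/, so [e] is inserted word-finally. /boveesusumvod/ → boveesusumvode.

boveesusumvode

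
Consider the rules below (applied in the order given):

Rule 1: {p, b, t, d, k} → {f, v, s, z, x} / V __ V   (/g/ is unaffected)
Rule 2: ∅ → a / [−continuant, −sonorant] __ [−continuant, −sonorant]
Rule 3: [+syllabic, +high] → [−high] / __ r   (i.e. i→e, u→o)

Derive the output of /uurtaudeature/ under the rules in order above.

uortauzeasore

Rule 1 (intervocalic spirantization): /d/ is a stop between vowels /u/ and /e/, so it spirantizes to the fricative [z]. /t/ is a stop between vowels /a/ and /u/, so it spirantizes to the fricative [s]. /uurtaudeature/ → uurtauzeasure.
Rule 2 (stop-cluster a-epenthesis): no segment meets the environment; /uurtauzeasure/ is unchanged.
Rule 3 (pre-rhotic lowering): /u/ is a high vowel immediately before /r/, so it lowers to [o]. /u/ is a high vowel immediately before /r/, so it lowers to [o]. /uurtauzeasure/ → uortauzeasore.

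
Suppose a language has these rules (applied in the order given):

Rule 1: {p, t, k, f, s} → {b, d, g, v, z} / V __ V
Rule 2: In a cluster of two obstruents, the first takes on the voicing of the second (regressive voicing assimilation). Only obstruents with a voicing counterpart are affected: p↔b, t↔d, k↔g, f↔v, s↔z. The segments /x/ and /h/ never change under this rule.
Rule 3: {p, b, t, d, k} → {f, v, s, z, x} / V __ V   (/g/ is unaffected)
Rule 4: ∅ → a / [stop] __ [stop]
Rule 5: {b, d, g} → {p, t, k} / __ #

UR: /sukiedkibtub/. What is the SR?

Rule 1 (intervocalic voicing): /k/ is a voiceless obstruent between vowels /u/ and /i/, so it voices to [g]. /sukiedkibtub/ → sugiedkibtub.
Rule 2 (regressive voicing assimilation): /d/ precedes the voiceless obstruent /k/, so it devoices to [t] by assimilation. /b/ precedes the voiceless obstruent /t/, so it devoices to [p] by assimilation. /sugiedkibtub/ → sugietkiptub.
Rule 3 (intervocalic spirantization): no segment meets the environment; /sugietkiptub/ is unchanged.
Rule 4 (stop-cluster a-epenthesis): /t/ and /k/ form a stop–stop cluster, so [a] is inserted between them. /p/ and /t/ form a stop–stop cluster, so [a] is inserted between them. /sugietkiptub/ → sugietakipatub.
Rule 5 (final devoicing): /b/ is a voiced stop in word-final position, so it devoices to [p]. /sugietakipatub/ → sugietakipatup.

sugietakipatup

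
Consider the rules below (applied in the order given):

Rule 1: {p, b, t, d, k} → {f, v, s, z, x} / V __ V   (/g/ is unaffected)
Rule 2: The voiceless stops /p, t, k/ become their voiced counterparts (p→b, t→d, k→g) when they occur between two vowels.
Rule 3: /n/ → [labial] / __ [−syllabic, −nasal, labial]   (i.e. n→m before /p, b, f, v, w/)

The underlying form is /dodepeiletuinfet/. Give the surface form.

Rule 1 (intervocalic spirantization): /d/ is a stop between vowels /o/ and /e/, so it spirantizes to the fricative [z]. /p/ is a stop between vowels /e/ and /e/, so it spirantizes to the fricative [f]. /t/ is a stop between vowels /e/ and /u/, so it spirantizes to the fricative [s]. /dodepeiletuinfet/ → dozefeilesuinfet.
Rule 2 (intervocalic voicing): no segment meets the environment; /dozefeilesuinfet/ is unchanged.
Rule 3 (nasal place assimilation): /n/ precedes the labial consonant /f/, so it assimilates in place to [m]. /dozefeilesuinfet/ → dozefeilesuimfet.

dozefeilesuimfet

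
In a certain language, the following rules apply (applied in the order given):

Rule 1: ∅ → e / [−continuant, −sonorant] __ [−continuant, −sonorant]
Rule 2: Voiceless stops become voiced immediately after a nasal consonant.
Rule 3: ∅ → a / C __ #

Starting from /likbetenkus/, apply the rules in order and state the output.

Rule 1 (stop-cluster e-epenthesis): /k/ and /b/ form a stop–stop cluster, so [e] is inserted between them. /likbetenkus/ → likebetenkus.
Rule 2 (post-nasal voicing): /k/ is a voiceless stop immediately after the nasal /n/, so it voices to [g]. /likebetenkus/ → likebetengus.
Rule 3 (final a-epenthesis): the form ends in the consonant /s/, so [a] is inserted word-finally. /likebetengus/ → likebetengusa.

likebetengusa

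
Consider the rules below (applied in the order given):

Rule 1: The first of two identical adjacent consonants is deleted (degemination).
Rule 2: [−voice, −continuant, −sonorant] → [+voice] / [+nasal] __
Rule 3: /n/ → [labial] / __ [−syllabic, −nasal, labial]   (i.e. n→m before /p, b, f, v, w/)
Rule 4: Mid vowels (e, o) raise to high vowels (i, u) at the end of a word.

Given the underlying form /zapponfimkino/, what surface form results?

zapomfimginu

Rule 1 (degemination): /pp/ is a geminate; the first /p/ deletes. /zapponfimkino/ → zaponfimkino.
Rule 2 (post-nasal voicing): /k/ is a voiceless stop immediately after the nasal /m/, so it voices to [g]. /zaponfimkino/ → zaponfimgino.
Rule 3 (nasal place assimilation): /n/ precedes the labial consonant /f/, so it assimilates in place to [m]. /zaponfimgino/ → zapomfimgino.
Rule 4 (final vowel raising): /o/ is a mid vowel in word-final position, so it raises to [u]. /zapomfimgino/ → zapomfimginu.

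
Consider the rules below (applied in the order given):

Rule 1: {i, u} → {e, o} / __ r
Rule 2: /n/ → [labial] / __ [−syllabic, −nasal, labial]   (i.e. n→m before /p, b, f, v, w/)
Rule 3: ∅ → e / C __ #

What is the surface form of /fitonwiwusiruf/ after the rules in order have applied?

Rule 1 (pre-rhotic lowering): /i/ is a high vowel immediately before /r/, so it lowers to [e]. /fitonwiwusiruf/ → fitonwiwuseruf.
Rule 2 (nasal place assimilation): /n/ precedes the labial consonant /w/, so it assimilates in place to [m]. /fitonwiwuseruf/ → fitomwiwuseruf.
Rule 3 (final e-epenthesis): the form ends in the consonant /f/, so [e] is inserted word-finally. /fitomwiwuseruf/ → fitomwiwuserufe.

fitomwiwuserufe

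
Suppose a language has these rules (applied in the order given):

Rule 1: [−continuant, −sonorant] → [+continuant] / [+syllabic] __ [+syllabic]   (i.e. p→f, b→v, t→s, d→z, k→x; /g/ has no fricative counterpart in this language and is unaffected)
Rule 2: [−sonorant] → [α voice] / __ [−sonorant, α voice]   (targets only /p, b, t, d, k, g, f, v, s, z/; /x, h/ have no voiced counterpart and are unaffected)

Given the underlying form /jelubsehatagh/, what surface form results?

jelupsehasakh

Rule 1 (intervocalic spirantization): /t/ is a stop between vowels /a/ and /a/, so it spirantizes to the fricative [s]. /jelubsehatagh/ → jelubsehasagh.
Rule 2 (regressive voicing assimilation): /b/ precedes the voiceless obstruent /s/, so it devoices to [p] by assimilation. /g/ precedes the voiceless obstruent /h/, so it devoices to [k] by assimilation. /jelubsehasagh/ → jelupsehasakh.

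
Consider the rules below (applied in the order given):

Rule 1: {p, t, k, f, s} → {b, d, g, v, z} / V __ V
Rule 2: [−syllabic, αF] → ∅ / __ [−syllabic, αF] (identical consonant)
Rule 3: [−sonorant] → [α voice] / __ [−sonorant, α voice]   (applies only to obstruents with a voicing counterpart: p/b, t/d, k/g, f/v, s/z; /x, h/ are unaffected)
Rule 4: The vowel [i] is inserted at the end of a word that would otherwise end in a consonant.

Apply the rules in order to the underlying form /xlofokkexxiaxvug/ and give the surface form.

xlovokexiaxvugi

Rule 1 (intervocalic voicing): /f/ is a voiceless obstruent between vowels /o/ and /o/, so it voices to [v]. /xlofokkexxiaxvug/ → xlovokkexxiaxvug.
Rule 2 (degemination): /kk/ is a geminate; the first /k/ deletes. /xx/ is a geminate; the first /x/ deletes. /xlovokkexxiaxvug/ → xlovokexiaxvug.
Rule 3 (regressive voicing assimilation): no segment meets the environment; /xlovokexiaxvug/ is unchanged.
Rule 4 (final i-epenthesis): the form ends in the consonant /g/, so [i] is inserted word-finally. /xlovokexiaxvug/ → xlovokexiaxvugi.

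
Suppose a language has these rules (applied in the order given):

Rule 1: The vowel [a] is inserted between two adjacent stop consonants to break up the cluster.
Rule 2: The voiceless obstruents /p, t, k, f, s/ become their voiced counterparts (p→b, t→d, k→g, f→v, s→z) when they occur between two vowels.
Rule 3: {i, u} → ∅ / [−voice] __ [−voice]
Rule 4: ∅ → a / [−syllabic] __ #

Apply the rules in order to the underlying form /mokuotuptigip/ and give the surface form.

Rule 1 (stop-cluster a-epenthesis): /p/ and /t/ form a stop–stop cluster, so [a] is inserted between them. /mokuotuptigip/ → mokuotupatigip.
Rule 2 (intervocalic voicing): /k/ is a voiceless obstruent between vowels /o/ and /u/, so it voices to [g]. /t/ is a voiceless obstruent between vowels /o/ and /u/, so it voices to [d]. /p/ is a voiceless obstruent between vowels /u/ and /a/, so it voices to [b]. /t/ is a voiceless obstruent between vowels /a/ and /i/, so it voices to [d]. /mokuotupatigip/ → moguodubadigip.
Rule 3 (high vowel syncope): no segment meets the environment; /moguodubadigip/ is unchanged.
Rule 4 (final a-epenthesis): the form ends in the consonant /p/, so [a] is inserted word-finally. /moguodubadigip/ → moguodubadigipa.

moguodubadigipa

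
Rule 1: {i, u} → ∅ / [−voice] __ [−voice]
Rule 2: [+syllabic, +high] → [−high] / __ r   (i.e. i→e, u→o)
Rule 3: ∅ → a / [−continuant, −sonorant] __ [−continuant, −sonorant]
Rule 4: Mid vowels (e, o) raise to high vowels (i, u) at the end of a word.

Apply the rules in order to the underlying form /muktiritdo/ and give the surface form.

mukateritadu

Rule 1 (high vowel syncope): no segment meets the environment; /muktiritdo/ is unchanged.
Rule 2 (pre-rhotic lowering): /i/ is a high vowel immediately before /r/, so it lowers to [e]. /muktiritdo/ → mukteritdo.
Rule 3 (stop-cluster a-epenthesis): /k/ and /t/ form a stop–stop cluster, so [a] is inserted between them. /t/ and /d/ form a stop–stop cluster, so [a] is inserted between them. /mukteritdo/ → mukateritado.
Rule 4 (final vowel raising): /o/ is a mid vowel in word-final position, so it raises to [u]. /mukateritado/ → mukateritadu.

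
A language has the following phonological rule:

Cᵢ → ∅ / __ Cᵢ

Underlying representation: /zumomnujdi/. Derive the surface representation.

No segment of /zumomnujdi/ meets the structural description of the rule, so the form surfaces unchanged.

zumomnujdi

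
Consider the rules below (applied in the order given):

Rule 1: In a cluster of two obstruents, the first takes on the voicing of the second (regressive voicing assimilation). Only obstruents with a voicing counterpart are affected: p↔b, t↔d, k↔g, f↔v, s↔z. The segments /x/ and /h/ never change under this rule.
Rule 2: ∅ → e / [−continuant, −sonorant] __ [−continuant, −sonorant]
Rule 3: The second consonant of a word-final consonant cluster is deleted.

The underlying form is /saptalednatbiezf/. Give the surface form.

Rule 1 (regressive voicing assimilation): /t/ precedes the voiced obstruent /b/, so it voices to [d] by assimilation. /z/ precedes the voiceless obstruent /f/, so it devoices to [s] by assimilation. /saptalednatbiezf/ → saptalednadbiesf.
Rule 2 (stop-cluster e-epenthesis): /p/ and /t/ form a stop–stop cluster, so [e] is inserted between them. /d/ and /b/ form a stop–stop cluster, so [e] is inserted between them. /saptalednadbiesf/ → sapetalednadebiesf.
Rule 3 (final cluster simplification): /f/ is the second consonant of a word-final cluster /sf/, so it deletes. /sapetalednadebiesf/ → sapetalednadebies.

sapetalednadebies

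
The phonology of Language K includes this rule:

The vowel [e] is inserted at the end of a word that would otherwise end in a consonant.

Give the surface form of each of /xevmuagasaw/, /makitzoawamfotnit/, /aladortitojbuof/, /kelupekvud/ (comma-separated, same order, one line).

xevmuagasawe, makitzoawamfotnite, aladortitojbuofe, kelupekvude

/xevmuagasaw/: the form ends in the consonant /w/, so [e] is inserted word-finally. → [xevmuagasawe].
/makitzoawamfotnit/: the form ends in the consonant /t/, so [e] is inserted word-finally. → [makitzoawamfotnite].
/aladortitojbuof/: the form ends in the consonant /f/, so [e] is inserted word-finally. → [aladortitojbuofe].
/kelupekvud/: the form ends in the consonant /d/, so [e] is inserted word-finally. → [kelupekvude].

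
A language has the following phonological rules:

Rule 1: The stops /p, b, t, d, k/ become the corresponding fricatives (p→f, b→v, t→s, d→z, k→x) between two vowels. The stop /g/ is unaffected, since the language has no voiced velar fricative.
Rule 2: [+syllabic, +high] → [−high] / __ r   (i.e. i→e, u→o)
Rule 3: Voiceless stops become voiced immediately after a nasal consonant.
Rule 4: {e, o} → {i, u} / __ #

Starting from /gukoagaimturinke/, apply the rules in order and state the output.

guxoagaimdoringi

Rule 1 (intervocalic spirantization): /k/ is a stop between vowels /u/ and /o/, so it spirantizes to the fricative [x]. /gukoagaimturinke/ → guxoagaimturinke.
Rule 2 (pre-rhotic lowering): /u/ is a high vowel immediately before /r/, so it lowers to [o]. /guxoagaimturinke/ → guxoagaimtorinke.
Rule 3 (post-nasal voicing): /t/ is a voiceless stop immediately after the nasal /m/, so it voices to [d]. /k/ is a voiceless stop immediately after the nasal /n/, so it voices to [g]. /guxoagaimtorinke/ → guxoagaimdoringe.
Rule 4 (final vowel raising): /e/ is a mid vowel in word-final position, so it raises to [i]. /guxoagaimdoringe/ → guxoagaimdoringi.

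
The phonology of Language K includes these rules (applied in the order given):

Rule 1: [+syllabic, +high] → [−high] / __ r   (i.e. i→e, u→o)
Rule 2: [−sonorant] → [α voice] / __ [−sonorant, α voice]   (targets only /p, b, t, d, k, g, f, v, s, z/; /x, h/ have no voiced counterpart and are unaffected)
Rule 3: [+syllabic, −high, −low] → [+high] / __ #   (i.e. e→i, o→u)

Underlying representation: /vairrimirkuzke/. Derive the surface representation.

Rule 1 (pre-rhotic lowering): /i/ is a high vowel immediately before /r/, so it lowers to [e]. /i/ is a high vowel immediately before /r/, so it lowers to [e]. /vairrimirkuzke/ → vaerrimerkuzke.
Rule 2 (regressive voicing assimilation): /z/ precedes the voiceless obstruent /k/, so it devoices to [s] by assimilation. /vaerrimerkuzke/ → vaerrimerkuske.
Rule 3 (final vowel raising): /e/ is a mid vowel in word-final position, so it raises to [i]. /vaerrimerkuske/ → vaerrimerkuski.

vaerrimerkuski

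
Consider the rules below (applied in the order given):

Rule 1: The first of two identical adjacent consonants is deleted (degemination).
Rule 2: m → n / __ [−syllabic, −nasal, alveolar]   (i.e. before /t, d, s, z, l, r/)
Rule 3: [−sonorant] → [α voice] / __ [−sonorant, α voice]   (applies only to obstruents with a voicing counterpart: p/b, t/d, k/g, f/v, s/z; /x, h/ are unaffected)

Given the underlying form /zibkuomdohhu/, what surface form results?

Rule 1 (degemination): /hh/ is a geminate; the first /h/ deletes. /zibkuomdohhu/ → zibkuomdohu.
Rule 2 (nasal place assimilation): /m/ precedes the alveolar consonant /d/, so it assimilates in place to [n]. /zibkuomdohu/ → zibkuondohu.
Rule 3 (regressive voicing assimilation): /b/ precedes the voiceless obstruent /k/, so it devoices to [p] by assimilation. /zibkuondohu/ → zipkuondohu.

zipkuondohu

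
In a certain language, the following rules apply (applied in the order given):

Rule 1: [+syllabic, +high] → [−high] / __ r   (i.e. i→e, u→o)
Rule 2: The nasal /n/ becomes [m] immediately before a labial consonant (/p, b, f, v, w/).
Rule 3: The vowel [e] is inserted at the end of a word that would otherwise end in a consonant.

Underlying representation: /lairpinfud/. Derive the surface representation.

laerpimfude

Rule 1 (pre-rhotic lowering): /i/ is a high vowel immediately before /r/, so it lowers to [e]. /lairpinfud/ → laerpinfud.
Rule 2 (nasal place assimilation): /n/ precedes the labial consonant /f/, so it assimilates in place to [m]. /laerpinfud/ → laerpimfud.
Rule 3 (final e-epenthesis): the form ends in the consonant /d/, so [e] is inserted word-finally. /laerpimfud/ → laerpimfude.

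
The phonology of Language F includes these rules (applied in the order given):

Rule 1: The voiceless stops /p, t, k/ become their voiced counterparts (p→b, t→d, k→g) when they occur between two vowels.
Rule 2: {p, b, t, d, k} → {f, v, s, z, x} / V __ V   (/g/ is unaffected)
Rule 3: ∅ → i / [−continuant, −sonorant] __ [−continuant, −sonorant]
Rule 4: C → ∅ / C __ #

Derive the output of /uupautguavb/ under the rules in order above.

Rule 1 (intervocalic voicing): /p/ is a voiceless stop between vowels /u/ and /a/, so it voices to [b]. /uupautguavb/ → uubautguavb.
Rule 2 (intervocalic spirantization): /b/ is a stop between vowels /u/ and /a/, so it spirantizes to the fricative [v]. /uubautguavb/ → uuvautguavb.
Rule 3 (stop-cluster i-epenthesis): /t/ and /g/ form a stop–stop cluster, so [i] is inserted between them. /uuvautguavb/ → uuvautiguavb.
Rule 4 (final cluster simplification): /b/ is the second consonant of a word-final cluster /vb/, so it deletes. /uuvautiguavb/ → uuvautiguav.

uuvautiguav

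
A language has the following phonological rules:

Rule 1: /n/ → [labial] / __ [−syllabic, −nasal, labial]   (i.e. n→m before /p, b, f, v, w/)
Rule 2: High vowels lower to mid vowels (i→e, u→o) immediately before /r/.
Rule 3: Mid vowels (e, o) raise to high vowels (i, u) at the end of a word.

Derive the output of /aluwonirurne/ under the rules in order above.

aluwonerorni

Rule 1 (nasal place assimilation): no segment meets the environment; /aluwonirurne/ is unchanged.
Rule 2 (pre-rhotic lowering): /i/ is a high vowel immediately before /r/, so it lowers to [e]. /u/ is a high vowel immediately before /r/, so it lowers to [o]. /aluwonirurne/ → aluwonerorne.
Rule 3 (final vowel raising): /e/ is a mid vowel in word-final position, so it raises to [i]. /aluwonerorne/ → aluwonerorni.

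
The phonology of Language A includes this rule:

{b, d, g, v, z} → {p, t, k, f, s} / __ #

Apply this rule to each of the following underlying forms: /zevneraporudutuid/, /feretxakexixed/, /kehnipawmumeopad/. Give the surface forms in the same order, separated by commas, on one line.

/zevneraporudutuid/: /d/ is a voiced obstruent in word-final position, so it devoices to [t]. → [zevneraporudutuit].
/feretxakexixed/: /d/ is a voiced obstruent in word-final position, so it devoices to [t]. → [feretxakexixet].
/kehnipawmumeopad/: /d/ is a voiced obstruent in word-final position, so it devoices to [t]. → [kehnipawmumeopat].

zevneraporudutuit, feretxakexixet, kehnipawmumeopat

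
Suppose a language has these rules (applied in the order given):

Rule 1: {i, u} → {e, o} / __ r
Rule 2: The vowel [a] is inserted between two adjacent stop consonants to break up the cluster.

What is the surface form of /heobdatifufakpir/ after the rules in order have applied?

Rule 1 (pre-rhotic lowering): /i/ is a high vowel immediately before /r/, so it lowers to [e]. /heobdatifufakpir/ → heobdatifufakper.
Rule 2 (stop-cluster a-epenthesis): /b/ and /d/ form a stop–stop cluster, so [a] is inserted between them. /k/ and /p/ form a stop–stop cluster, so [a] is inserted between them. /heobdatifufakper/ → heobadatifufakaper.

heobadatifufakaper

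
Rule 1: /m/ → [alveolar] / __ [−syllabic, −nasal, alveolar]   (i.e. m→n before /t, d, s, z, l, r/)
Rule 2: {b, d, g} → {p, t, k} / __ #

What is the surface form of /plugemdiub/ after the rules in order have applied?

Rule 1 (nasal place assimilation): /m/ precedes the alveolar consonant /d/, so it assimilates in place to [n]. /plugemdiub/ → plugendiub.
Rule 2 (final devoicing): /b/ is a voiced stop in word-final position, so it devoices to [p]. /plugendiub/ → plugendiup.

plugendiup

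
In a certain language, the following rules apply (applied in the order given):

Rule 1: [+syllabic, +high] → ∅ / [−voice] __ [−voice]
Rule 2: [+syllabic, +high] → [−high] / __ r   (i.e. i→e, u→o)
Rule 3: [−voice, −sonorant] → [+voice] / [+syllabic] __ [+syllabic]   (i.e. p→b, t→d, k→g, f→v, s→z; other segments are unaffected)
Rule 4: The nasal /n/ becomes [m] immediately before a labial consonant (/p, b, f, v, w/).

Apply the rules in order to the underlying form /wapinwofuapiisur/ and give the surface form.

Rule 1 (high vowel syncope): no segment meets the environment; /wapinwofuapiisur/ is unchanged.
Rule 2 (pre-rhotic lowering): /u/ is a high vowel immediately before /r/, so it lowers to [o]. /wapinwofuapiisur/ → wapinwofuapiisor.
Rule 3 (intervocalic voicing): /p/ is a voiceless obstruent between vowels /a/ and /i/, so it voices to [b]. /f/ is a voiceless obstruent between vowels /o/ and /u/, so it voices to [v]. /p/ is a voiceless obstruent between vowels /a/ and /i/, so it voices to [b]. /s/ is a voiceless obstruent between vowels /i/ and /o/, so it voices to [z]. /wapinwofuapiisor/ → wabinwovuabiizor.
Rule 4 (nasal place assimilation): /n/ precedes the labial consonant /w/, so it assimilates in place to [m]. /wabinwovuabiizor/ → wabimwovuabiizor.

wabimwovuabiizor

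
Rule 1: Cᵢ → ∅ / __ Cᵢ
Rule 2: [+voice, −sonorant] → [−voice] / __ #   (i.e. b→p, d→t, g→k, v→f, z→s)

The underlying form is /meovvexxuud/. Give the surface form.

Rule 1 (degemination): /vv/ is a geminate; the first /v/ deletes. /xx/ is a geminate; the first /x/ deletes. /meovvexxuud/ → meovexuud.
Rule 2 (final devoicing): /d/ is a voiced obstruent in word-final position, so it devoices to [t]. /meovexuud/ → meovexuut.

meovexuut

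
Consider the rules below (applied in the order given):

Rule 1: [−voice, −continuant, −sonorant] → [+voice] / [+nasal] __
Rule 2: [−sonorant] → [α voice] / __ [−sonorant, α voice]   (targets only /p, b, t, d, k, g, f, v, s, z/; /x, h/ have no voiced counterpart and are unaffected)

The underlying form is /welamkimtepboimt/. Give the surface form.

welamgimdebboimd

Rule 1 (post-nasal voicing): /k/ is a voiceless stop immediately after the nasal /m/, so it voices to [g]. /t/ is a voiceless stop immediately after the nasal /m/, so it voices to [d]. /t/ is a voiceless stop immediately after the nasal /m/, so it voices to [d]. /welamkimtepboimt/ → welamgimdepboimd.
Rule 2 (regressive voicing assimilation): /p/ precedes the voiced obstruent /b/, so it voices to [b] by assimilation. /welamgimdepboimd/ → welamgimdebboimd.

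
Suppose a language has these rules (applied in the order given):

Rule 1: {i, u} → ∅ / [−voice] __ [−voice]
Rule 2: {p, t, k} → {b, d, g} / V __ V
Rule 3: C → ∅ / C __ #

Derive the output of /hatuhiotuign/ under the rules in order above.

Rule 1 (high vowel syncope): /u/ is a high vowel flanked by voiceless consonants /t/ and /h/, so it deletes. /hatuhiotuign/ → hathiotuign.
Rule 2 (intervocalic voicing): /t/ is a voiceless stop between vowels /o/ and /u/, so it voices to [d]. /hathiotuign/ → hathioduign.
Rule 3 (final cluster simplification): /n/ is the second consonant of a word-final cluster /gn/, so it deletes. /hathioduign/ → hathioduig.

hathioduig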